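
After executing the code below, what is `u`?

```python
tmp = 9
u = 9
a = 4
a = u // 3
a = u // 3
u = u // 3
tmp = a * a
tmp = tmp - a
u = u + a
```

6

a = 9//3 = 3
a = 9//3 = 3
u = 9//3 = 3
tmp = 3*3 = 9
tmp = 9-3 = 6
u = 3+3 = 6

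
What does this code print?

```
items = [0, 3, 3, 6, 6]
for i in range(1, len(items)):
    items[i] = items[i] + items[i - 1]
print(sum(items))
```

i=1: items[1] = 3+0 = 3 → [0, 3, 3, 6, 6]
i=2: items[2] = 3+3 = 6 → [0, 3, 6, 6, 6]
i=3: items[3] = 6+6 = 12 → [0, 3, 6, 12, 6]
i=4: items[4] = 6+12 = 18 → [0, 3, 6, 12, 18]
sum = 39

39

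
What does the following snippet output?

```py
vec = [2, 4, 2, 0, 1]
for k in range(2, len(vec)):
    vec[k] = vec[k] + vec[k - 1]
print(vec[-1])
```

7

k=2: vec[2] = 2+4 = 6 → [2, 4, 6, 0, 1]
k=3: vec[3] = 0+6 = 6 → [2, 4, 6, 6, 1]
k=4: vec[4] = 1+6 = 7 → [2, 4, 6, 6, 7]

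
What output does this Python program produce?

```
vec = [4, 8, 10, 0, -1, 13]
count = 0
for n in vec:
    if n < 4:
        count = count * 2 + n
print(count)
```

n=4: not <4
n=8: not <4
n=10: not <4
n=0: <4, count = 0*2+0 = 0
n=-1: <4, count = 0*2+(-1) = -1
n=13: not <4

-1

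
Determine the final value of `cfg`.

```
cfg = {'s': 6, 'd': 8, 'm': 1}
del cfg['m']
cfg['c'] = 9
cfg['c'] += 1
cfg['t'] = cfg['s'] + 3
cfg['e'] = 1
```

del 'm' → {'s': 6, 'd': 8}
cfg['c'] = 9 → {'s': 6, 'd': 8, 'c': 9}
cfg['c'] = 9+1 = 10 → {'s': 6, 'd': 8, 'c': 10}
cfg['t'] = cfg['s']+3 = 9 → {'s': 6, 'd': 8, 'c': 10, 't': 9}
cfg['e'] = 1 → {'s': 6, 'd': 8, 'c': 10, 't': 9, 'e': 1}

{'s': 6, 'd': 8, 'c': 10, 't': 9, 'e': 1}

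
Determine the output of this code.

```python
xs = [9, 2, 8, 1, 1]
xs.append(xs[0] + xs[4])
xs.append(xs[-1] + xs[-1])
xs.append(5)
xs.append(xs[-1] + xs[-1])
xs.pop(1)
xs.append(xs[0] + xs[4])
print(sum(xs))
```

83

append xs[0]+xs[4] = 9+1 = 10 → [9, 2, 8, 1, 1, 10]
append xs[-1]+xs[-1] = 10+10 = 20 → [9, 2, 8, 1, 1, 10, 20]
append 5 → [9, 2, 8, 1, 1, 10, 20, 5]
append xs[-1]+xs[-1] = 5+5 = 10 → [9, 2, 8, 1, 1, 10, 20, 5, 10]
pop(1) removes 2 → [9, 8, 1, 1, 10, 20, 5, 10]
append xs[0]+xs[4] = 9+10 = 19 → [9, 8, 1, 1, 10, 20, 5, 10, 19]
sum = 83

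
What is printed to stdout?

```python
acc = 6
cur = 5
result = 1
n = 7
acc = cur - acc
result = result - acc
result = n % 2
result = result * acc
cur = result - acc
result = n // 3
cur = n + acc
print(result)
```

2

acc = 5-6 = -1
result = 1-(-1) = 2
result = 7%2 = 1
result = 1*(-1) = -1
cur = (-1)-(-1) = 0
result = 7//3 = 2
cur = 7+(-1) = 6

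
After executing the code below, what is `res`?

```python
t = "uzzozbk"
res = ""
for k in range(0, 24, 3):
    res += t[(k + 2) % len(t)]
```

k=0: add t[2]='z' → 'z'
k=3: add t[5]='b' → 'zb'
k=6: add t[1]='z' → 'zbz'
k=9: add t[4]='z' → 'zbzz'
k=12: add t[0]='u' → 'zbzzu'
k=15: add t[3]='o' → 'zbzzuo'
k=18: add t[6]='k' → 'zbzzuok'
k=21: add t[2]='z' → 'zbzzuokz'

'zbzzuokz'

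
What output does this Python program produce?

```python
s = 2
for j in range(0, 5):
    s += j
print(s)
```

12

j=0: s = 2+0 = 2
j=1: s = 2+1 = 3
j=2: s = 3+2 = 5
j=3: s = 5+3 = 8
j=4: s = 8+4 = 12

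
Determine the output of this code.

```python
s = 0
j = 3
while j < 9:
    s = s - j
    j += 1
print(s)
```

j=3: s = 0-3 = -3
j=4: s = (-3)-4 = -7
j=5: s = (-7)-5 = -12
j=6: s = (-12)-6 = -18
j=7: s = (-18)-7 = -25
j=8: s = (-25)-8 = -33

-33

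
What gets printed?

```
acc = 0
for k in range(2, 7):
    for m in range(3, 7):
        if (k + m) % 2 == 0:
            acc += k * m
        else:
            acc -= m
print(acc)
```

k=2,m=3: odd sum, acc = 0-3 = -3
k=2,m=4: even sum, acc = (-3)+8 = 5
k=2,m=5: odd sum, acc = 5-5 = 0
k=2,m=6: even sum, acc = 0+12 = 12
k=3,m=3: even sum, acc = 12+9 = 21
k=3,m=4: odd sum, acc = 21-4 = 17
k=3,m=5: even sum, acc = 17+15 = 32
k=3,m=6: odd sum, acc = 32-6 = 26
k=4,m=3: odd sum, acc = 26-3 = 23
k=4,m=4: even sum, acc = 23+16 = 39
k=4,m=5: odd sum, acc = 39-5 = 34
k=4,m=6: even sum, acc = 34+24 = 58
k=5,m=3: even sum, acc = 58+15 = 73
k=5,m=4: odd sum, acc = 73-4 = 69
k=5,m=5: even sum, acc = 69+25 = 94
k=5,m=6: odd sum, acc = 94-6 = 88
k=6,m=3: odd sum, acc = 88-3 = 85
k=6,m=4: even sum, acc = 85+24 = 109
k=6,m=5: odd sum, acc = 109-5 = 104
k=6,m=6: even sum, acc = 104+36 = 140

140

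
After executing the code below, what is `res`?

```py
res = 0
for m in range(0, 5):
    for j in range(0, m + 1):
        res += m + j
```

60

m=0,j=0: res = 0+0 = 0
m=1,j=0: res = 0+1 = 1
m=1,j=1: res = 1+2 = 3
m=2,j=0: res = 3+2 = 5
m=2,j=1: res = 5+3 = 8
m=2,j=2: res = 8+4 = 12
m=3,j=0: res = 12+3 = 15
m=3,j=1: res = 15+4 = 19
m=3,j=2: res = 19+5 = 24
m=3,j=3: res = 24+6 = 30
m=4,j=0: res = 30+4 = 34
m=4,j=1: res = 34+5 = 39
m=4,j=2: res = 39+6 = 45
m=4,j=3: res = 45+7 = 52
m=4,j=4: res = 52+8 = 60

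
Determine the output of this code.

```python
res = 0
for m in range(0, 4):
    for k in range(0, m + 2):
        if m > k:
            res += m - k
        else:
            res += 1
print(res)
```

18

m=0,k=0: not 0>0, res = 0+1 = 1
m=0,k=1: not 0>1, res = 1+1 = 2
m=1,k=0: 1>0, res = 2+1 = 3
m=1,k=1: not 1>1, res = 3+1 = 4
m=1,k=2: not 1>2, res = 4+1 = 5
m=2,k=0: 2>0, res = 5+2 = 7
m=2,k=1: 2>1, res = 7+1 = 8
m=2,k=2: not 2>2, res = 8+1 = 9
m=2,k=3: not 2>3, res = 9+1 = 10
m=3,k=0: 3>0, res = 10+3 = 13
m=3,k=1: 3>1, res = 13+2 = 15
m=3,k=2: 3>2, res = 15+1 = 16
m=3,k=3: not 3>3, res = 16+1 = 17
m=3,k=4: not 3>4, res = 17+1 = 18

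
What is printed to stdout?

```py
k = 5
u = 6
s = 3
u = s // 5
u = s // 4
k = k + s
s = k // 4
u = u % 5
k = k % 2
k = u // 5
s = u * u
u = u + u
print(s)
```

u = 3//5 = 0
u = 3//4 = 0
k = 5+3 = 8
s = 8//4 = 2
u = 0%5 = 0
k = 8%2 = 0
k = 0//5 = 0
s = 0*0 = 0
u = 0+0 = 0

0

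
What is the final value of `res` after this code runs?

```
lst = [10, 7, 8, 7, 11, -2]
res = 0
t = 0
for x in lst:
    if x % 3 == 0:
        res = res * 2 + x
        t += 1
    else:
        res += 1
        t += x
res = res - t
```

-35

x=10: not %3==0, res = 0+1 = 1; t=10
x=7: not %3==0, res = 1+1 = 2; t=17
x=8: not %3==0, res = 2+1 = 3; t=25
x=7: not %3==0, res = 3+1 = 4; t=32
x=11: not %3==0, res = 4+1 = 5; t=43
x=-2: not %3==0, res = 5+1 = 6; t=41
res-t = 6-41 = -35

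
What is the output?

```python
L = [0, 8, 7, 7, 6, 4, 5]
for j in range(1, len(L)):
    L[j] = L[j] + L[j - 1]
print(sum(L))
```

j=1: L[1] = 8+0 = 8 → [0, 8, 7, 7, 6, 4, 5]
j=2: L[2] = 7+8 = 15 → [0, 8, 15, 7, 6, 4, 5]
j=3: L[3] = 7+15 = 22 → [0, 8, 15, 22, 6, 4, 5]
j=4: L[4] = 6+22 = 28 → [0, 8, 15, 22, 28, 4, 5]
j=5: L[5] = 4+28 = 32 → [0, 8, 15, 22, 28, 32, 5]
j=6: L[6] = 5+32 = 37 → [0, 8, 15, 22, 28, 32, 37]
sum = 142

142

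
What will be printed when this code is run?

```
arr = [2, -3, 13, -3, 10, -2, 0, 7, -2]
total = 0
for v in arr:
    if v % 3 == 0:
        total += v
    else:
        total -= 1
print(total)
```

-12

v=2: not %3==0, total = 0-1 = -1
v=-3: %3==0, total = (-1)+(-3) = -4
v=13: not %3==0, total = (-4)-1 = -5
v=-3: %3==0, total = (-5)+(-3) = -8
v=10: not %3==0, total = (-8)-1 = -9
v=-2: not %3==0, total = (-9)-1 = -10
v=0: %3==0, total = (-10)+0 = -10
v=7: not %3==0, total = (-10)-1 = -11
v=-2: not %3==0, total = (-11)-1 = -12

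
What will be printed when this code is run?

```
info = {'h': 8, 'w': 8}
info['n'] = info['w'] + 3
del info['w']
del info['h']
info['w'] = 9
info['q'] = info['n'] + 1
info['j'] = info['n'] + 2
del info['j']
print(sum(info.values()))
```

info['n'] = info['w']+3 = 11 → {'h': 8, 'w': 8, 'n': 11}
del 'w' → {'h': 8, 'n': 11}
del 'h' → {'n': 11}
info['w'] = 9 → {'n': 11, 'w': 9}
info['q'] = info['n']+1 = 12 → {'n': 11, 'w': 9, 'q': 12}
info['j'] = info['n']+2 = 13 → {'n': 11, 'w': 9, 'q': 12, 'j': 13}
del 'j' → {'n': 11, 'w': 9, 'q': 12}
sum of values = 32

32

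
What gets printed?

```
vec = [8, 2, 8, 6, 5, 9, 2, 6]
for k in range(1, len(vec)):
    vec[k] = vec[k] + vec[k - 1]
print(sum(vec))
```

k=1: vec[1] = 2+8 = 10 → [8, 10, 8, 6, 5, 9, 2, 6]
k=2: vec[2] = 8+10 = 18 → [8, 10, 18, 6, 5, 9, 2, 6]
k=3: vec[3] = 6+18 = 24 → [8, 10, 18, 24, 5, 9, 2, 6]
k=4: vec[4] = 5+24 = 29 → [8, 10, 18, 24, 29, 9, 2, 6]
k=5: vec[5] = 9+29 = 38 → [8, 10, 18, 24, 29, 38, 2, 6]
k=6: vec[6] = 2+38 = 40 → [8, 10, 18, 24, 29, 38, 40, 6]
k=7: vec[7] = 6+40 = 46 → [8, 10, 18, 24, 29, 38, 40, 46]
sum = 213

213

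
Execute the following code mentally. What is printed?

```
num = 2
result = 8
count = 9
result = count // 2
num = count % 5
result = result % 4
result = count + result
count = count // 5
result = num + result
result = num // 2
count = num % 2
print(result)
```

result = 9//2 = 4
num = 9%5 = 4
result = 4%4 = 0
result = 9+0 = 9
count = 9//5 = 1
result = 4+9 = 13
result = 4//2 = 2
count = 4%2 = 0

2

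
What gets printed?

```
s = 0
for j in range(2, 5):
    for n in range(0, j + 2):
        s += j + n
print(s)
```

j=2,n=0: s = 0+2 = 2
j=2,n=1: s = 2+3 = 5
j=2,n=2: s = 5+4 = 9
j=2,n=3: s = 9+5 = 14
j=3,n=0: s = 14+3 = 17
j=3,n=1: s = 17+4 = 21
j=3,n=2: s = 21+5 = 26
j=3,n=3: s = 26+6 = 32
j=3,n=4: s = 32+7 = 39
j=4,n=0: s = 39+4 = 43
j=4,n=1: s = 43+5 = 48
j=4,n=2: s = 48+6 = 54
j=4,n=3: s = 54+7 = 61
j=4,n=4: s = 61+8 = 69
j=4,n=5: s = 69+9 = 78

78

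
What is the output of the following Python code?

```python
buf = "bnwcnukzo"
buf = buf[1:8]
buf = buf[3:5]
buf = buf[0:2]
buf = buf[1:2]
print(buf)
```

u

slice [1:8] → 'nwcnukz'
slice [3:5] → 'nu'
slice [0:2] → 'nu'
slice [1:2] → 'u'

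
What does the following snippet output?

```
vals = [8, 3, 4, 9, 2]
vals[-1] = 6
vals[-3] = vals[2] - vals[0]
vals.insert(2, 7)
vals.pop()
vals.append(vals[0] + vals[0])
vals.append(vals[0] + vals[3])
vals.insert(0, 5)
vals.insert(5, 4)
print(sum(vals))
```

52

vals[-1] = 6 → [8, 3, 4, 9, 6]
vals[-3] = vals[2]-vals[0] = 4-8 = -4 → [8, 3, -4, 9, 6]
insert 7 at 2 → [8, 3, 7, -4, 9, 6]
pop() removes 6 → [8, 3, 7, -4, 9]
append vals[0]+vals[0] = 8+8 = 16 → [8, 3, 7, -4, 9, 16]
append vals[0]+vals[3] = 8+(-4) = 4 → [8, 3, 7, -4, 9, 16, 4]
insert 5 at 0 → [5, 8, 3, 7, -4, 9, 16, 4]
insert 4 at 5 → [5, 8, 3, 7, -4, 4, 9, 16, 4]
sum = 52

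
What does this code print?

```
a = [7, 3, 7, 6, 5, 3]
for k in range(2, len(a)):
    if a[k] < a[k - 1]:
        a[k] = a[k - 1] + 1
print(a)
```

k=2: 7>=3, unchanged → [7, 3, 7, 6, 5, 3]
k=3: 6<7, a[3] = 7+1 = 8 → [7, 3, 7, 8, 5, 3]
k=4: 5<8, a[4] = 8+1 = 9 → [7, 3, 7, 8, 9, 3]
k=5: 3<9, a[5] = 9+1 = 10 → [7, 3, 7, 8, 9, 10]

[7, 3, 7, 8, 9, 10]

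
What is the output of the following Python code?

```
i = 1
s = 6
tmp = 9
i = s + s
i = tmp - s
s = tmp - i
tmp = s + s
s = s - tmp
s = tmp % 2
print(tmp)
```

i = 6+6 = 12
i = 9-6 = 3
s = 9-3 = 6
tmp = 6+6 = 12
s = 6-12 = -6
s = 12%2 = 0

12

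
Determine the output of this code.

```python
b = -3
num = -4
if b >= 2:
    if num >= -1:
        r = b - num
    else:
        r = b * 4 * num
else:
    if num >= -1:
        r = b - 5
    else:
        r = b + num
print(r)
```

-7

b=-3, num=-4
b >= 2 is False; num >= -1 is False
→ r = b + num = -7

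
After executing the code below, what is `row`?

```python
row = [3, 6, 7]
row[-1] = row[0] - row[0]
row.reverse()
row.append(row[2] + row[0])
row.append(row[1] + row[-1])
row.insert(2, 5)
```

[0, 6, 5, 3, 3, 9]

row[-1] = row[0]-row[0] = 3-3 = 0 → [3, 6, 0]
reverse → [0, 6, 3]
append row[2]+row[0] = 3+0 = 3 → [0, 6, 3, 3]
append row[1]+row[-1] = 6+3 = 9 → [0, 6, 3, 3, 9]
insert 5 at 2 → [0, 6, 5, 3, 3, 9]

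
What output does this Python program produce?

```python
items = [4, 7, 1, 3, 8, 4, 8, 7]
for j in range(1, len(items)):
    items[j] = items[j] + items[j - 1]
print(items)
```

j=1: items[1] = 7+4 = 11 → [4, 11, 1, 3, 8, 4, 8, 7]
j=2: items[2] = 1+11 = 12 → [4, 11, 12, 3, 8, 4, 8, 7]
j=3: items[3] = 3+12 = 15 → [4, 11, 12, 15, 8, 4, 8, 7]
j=4: items[4] = 8+15 = 23 → [4, 11, 12, 15, 23, 4, 8, 7]
j=5: items[5] = 4+23 = 27 → [4, 11, 12, 15, 23, 27, 8, 7]
j=6: items[6] = 8+27 = 35 → [4, 11, 12, 15, 23, 27, 35, 7]
j=7: items[7] = 7+35 = 42 → [4, 11, 12, 15, 23, 27, 35, 42]

[4, 11, 12, 15, 23, 27, 35, 42]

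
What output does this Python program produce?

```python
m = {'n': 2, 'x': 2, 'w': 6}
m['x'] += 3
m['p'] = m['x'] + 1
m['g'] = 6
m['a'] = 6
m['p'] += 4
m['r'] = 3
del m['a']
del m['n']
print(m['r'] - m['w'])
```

m['x'] = 2+3 = 5 → {'n': 2, 'x': 5, 'w': 6}
m['p'] = m['x']+1 = 6 → {'n': 2, 'x': 5, 'w': 6, 'p': 6}
m['g'] = 6 → {'n': 2, 'x': 5, 'w': 6, 'p': 6, 'g': 6}
m['a'] = 6 → {'n': 2, 'x': 5, 'w': 6, 'p': 6, 'g': 6, 'a': 6}
m['p'] = 6+4 = 10 → {'n': 2, 'x': 5, 'w': 6, 'p': 10, 'g': 6, 'a': 6}
m['r'] = 3 → {'n': 2, 'x': 5, 'w': 6, 'p': 10, 'g': 6, 'a': 6, 'r': 3}
del 'a' → {'n': 2, 'x': 5, 'w': 6, 'p': 10, 'g': 6, 'r': 3}
del 'n' → {'x': 5, 'w': 6, 'p': 10, 'g': 6, 'r': 3}
m['r']-m['w'] = 3-6 = -3

-3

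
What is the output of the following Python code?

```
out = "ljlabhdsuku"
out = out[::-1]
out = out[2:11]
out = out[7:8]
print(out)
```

j

reverse → 'ukusdhbaljl'
slice [2:11] → 'usdhbaljl'
slice [7:8] → 'j'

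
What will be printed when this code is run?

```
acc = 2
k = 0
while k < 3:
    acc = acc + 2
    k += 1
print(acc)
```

k=0: acc = 2+2 = 4
k=1: acc = 4+2 = 6
k=2: acc = 6+2 = 8

8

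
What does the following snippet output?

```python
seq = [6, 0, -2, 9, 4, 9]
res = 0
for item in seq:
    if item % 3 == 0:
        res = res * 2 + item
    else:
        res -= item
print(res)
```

item=6: %3==0, res = 0*2+6 = 6
item=0: %3==0, res = 6*2+0 = 12
item=-2: not %3==0, res = 12-(-2) = 14
item=9: %3==0, res = 14*2+9 = 37
item=4: not %3==0, res = 37-4 = 33
item=9: %3==0, res = 33*2+9 = 75

75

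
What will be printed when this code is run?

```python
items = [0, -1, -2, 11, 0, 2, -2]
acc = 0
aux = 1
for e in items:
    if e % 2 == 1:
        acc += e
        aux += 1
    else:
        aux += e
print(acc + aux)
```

11

e=0: not odd; aux=1
e=-1: odd, acc = 0+(-1) = -1; aux=2
e=-2: not odd; aux=0
e=11: odd, acc = (-1)+11 = 10; aux=1
e=0: not odd; aux=1
e=2: not odd; aux=3
e=-2: not odd; aux=1
acc+aux = 10+1 = 11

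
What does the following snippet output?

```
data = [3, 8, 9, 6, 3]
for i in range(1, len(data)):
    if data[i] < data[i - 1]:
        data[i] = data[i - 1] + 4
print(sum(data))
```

50

i=1: 8>=3, unchanged → [3, 8, 9, 6, 3]
i=2: 9>=8, unchanged → [3, 8, 9, 6, 3]
i=3: 6<9, data[3] = 9+4 = 13 → [3, 8, 9, 13, 3]
i=4: 3<13, data[4] = 13+4 = 17 → [3, 8, 9, 13, 17]
sum = 50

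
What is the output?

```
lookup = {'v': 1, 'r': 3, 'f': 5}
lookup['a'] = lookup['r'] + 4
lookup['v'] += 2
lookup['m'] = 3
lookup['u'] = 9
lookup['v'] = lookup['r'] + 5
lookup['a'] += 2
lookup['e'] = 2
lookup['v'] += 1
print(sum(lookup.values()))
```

40

lookup['a'] = lookup['r']+4 = 7 → {'v': 1, 'r': 3, 'f': 5, 'a': 7}
lookup['v'] = 1+2 = 3 → {'v': 3, 'r': 3, 'f': 5, 'a': 7}
lookup['m'] = 3 → {'v': 3, 'r': 3, 'f': 5, 'a': 7, 'm': 3}
lookup['u'] = 9 → {'v': 3, 'r': 3, 'f': 5, 'a': 7, 'm': 3, 'u': 9}
lookup['v'] = lookup['r']+5 = 8 → {'v': 8, 'r': 3, 'f': 5, 'a': 7, 'm': 3, 'u': 9}
lookup['a'] = 7+2 = 9 → {'v': 8, 'r': 3, 'f': 5, 'a': 9, 'm': 3, 'u': 9}
lookup['e'] = 2 → {'v': 8, 'r': 3, 'f': 5, 'a': 9, 'm': 3, 'u': 9, 'e': 2}
lookup['v'] = 8+1 = 9 → {'v': 9, 'r': 3, 'f': 5, 'a': 9, 'm': 3, 'u': 9, 'e': 2}
sum of values = 40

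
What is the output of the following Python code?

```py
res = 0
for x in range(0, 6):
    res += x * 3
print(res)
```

45

x=0: res = 0+0*3 = 0
x=1: res = 0+1*3 = 3
x=2: res = 3+2*3 = 9
x=3: res = 9+3*3 = 18
x=4: res = 18+4*3 = 30
x=5: res = 30+5*3 = 45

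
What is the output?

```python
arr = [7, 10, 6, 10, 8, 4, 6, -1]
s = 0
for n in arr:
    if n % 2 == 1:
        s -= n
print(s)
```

-6

n=7: odd, s = 0-7 = -7
n=10: not odd
n=6: not odd
n=10: not odd
n=8: not odd
n=4: not odd
n=6: not odd
n=-1: odd, s = (-7)-(-1) = -6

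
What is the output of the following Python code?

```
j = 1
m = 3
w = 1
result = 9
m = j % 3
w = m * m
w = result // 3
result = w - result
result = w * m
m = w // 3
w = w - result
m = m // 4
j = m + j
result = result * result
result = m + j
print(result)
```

1

m = 1%3 = 1
w = 1*1 = 1
w = 9//3 = 3
result = 3-9 = -6
result = 3*1 = 3
m = 3//3 = 1
w = 3-3 = 0
m = 1//4 = 0
j = 0+1 = 1
result = 3*3 = 9
result = 0+1 = 1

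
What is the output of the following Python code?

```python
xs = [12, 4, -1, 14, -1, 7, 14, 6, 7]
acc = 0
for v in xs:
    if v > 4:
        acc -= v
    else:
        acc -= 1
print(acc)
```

v=12: >4, acc = 0-12 = -12
v=4: not >4, acc = (-12)-1 = -13
v=-1: not >4, acc = (-13)-1 = -14
v=14: >4, acc = (-14)-14 = -28
v=-1: not >4, acc = (-28)-1 = -29
v=7: >4, acc = (-29)-7 = -36
v=14: >4, acc = (-36)-14 = -50
v=6: >4, acc = (-50)-6 = -56
v=7: >4, acc = (-56)-7 = -63

-63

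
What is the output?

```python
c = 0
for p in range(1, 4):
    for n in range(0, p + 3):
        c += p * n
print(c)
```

71

p=1,n=0: c = 0+0 = 0
p=1,n=1: c = 0+1 = 1
p=1,n=2: c = 1+2 = 3
p=1,n=3: c = 3+3 = 6
p=2,n=0: c = 6+0 = 6
p=2,n=1: c = 6+2 = 8
p=2,n=2: c = 8+4 = 12
p=2,n=3: c = 12+6 = 18
p=2,n=4: c = 18+8 = 26
p=3,n=0: c = 26+0 = 26
p=3,n=1: c = 26+3 = 29
p=3,n=2: c = 29+6 = 35
p=3,n=3: c = 35+9 = 44
p=3,n=4: c = 44+12 = 56
p=3,n=5: c = 56+15 = 71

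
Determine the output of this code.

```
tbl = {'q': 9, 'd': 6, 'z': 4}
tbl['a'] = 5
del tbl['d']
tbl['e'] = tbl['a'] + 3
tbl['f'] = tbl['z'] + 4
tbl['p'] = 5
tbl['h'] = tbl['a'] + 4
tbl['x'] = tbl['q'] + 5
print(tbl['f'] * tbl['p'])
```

40

tbl['a'] = 5 → {'q': 9, 'd': 6, 'z': 4, 'a': 5}
del 'd' → {'q': 9, 'z': 4, 'a': 5}
tbl['e'] = tbl['a']+3 = 8 → {'q': 9, 'z': 4, 'a': 5, 'e': 8}
tbl['f'] = tbl['z']+4 = 8 → {'q': 9, 'z': 4, 'a': 5, 'e': 8, 'f': 8}
tbl['p'] = 5 → {'q': 9, 'z': 4, 'a': 5, 'e': 8, 'f': 8, 'p': 5}
tbl['h'] = tbl['a']+4 = 9 → {'q': 9, 'z': 4, 'a': 5, 'e': 8, 'f': 8, 'p': 5, 'h': 9}
tbl['x'] = tbl['q']+5 = 14 → {'q': 9, 'z': 4, 'a': 5, 'e': 8, 'f': 8, 'p': 5, 'h': 9, 'x': 14}
tbl['f']*tbl['p'] = 8*5 = 40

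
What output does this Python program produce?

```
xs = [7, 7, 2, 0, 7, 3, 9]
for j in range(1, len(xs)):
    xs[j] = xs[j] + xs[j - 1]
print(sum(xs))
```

j=1: xs[1] = 7+7 = 14 → [7, 14, 2, 0, 7, 3, 9]
j=2: xs[2] = 2+14 = 16 → [7, 14, 16, 0, 7, 3, 9]
j=3: xs[3] = 0+16 = 16 → [7, 14, 16, 16, 7, 3, 9]
j=4: xs[4] = 7+16 = 23 → [7, 14, 16, 16, 23, 3, 9]
j=5: xs[5] = 3+23 = 26 → [7, 14, 16, 16, 23, 26, 9]
j=6: xs[6] = 9+26 = 35 → [7, 14, 16, 16, 23, 26, 35]
sum = 137

137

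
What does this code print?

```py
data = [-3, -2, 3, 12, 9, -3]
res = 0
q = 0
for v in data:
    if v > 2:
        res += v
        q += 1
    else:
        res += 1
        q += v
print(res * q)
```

v=-3: not >2, res = 0+1 = 1; q=-3
v=-2: not >2, res = 1+1 = 2; q=-5
v=3: >2, res = 2+3 = 5; q=-4
v=12: >2, res = 5+12 = 17; q=-3
v=9: >2, res = 17+9 = 26; q=-2
v=-3: not >2, res = 26+1 = 27; q=-5
res*q = 27*(-5) = -135

-135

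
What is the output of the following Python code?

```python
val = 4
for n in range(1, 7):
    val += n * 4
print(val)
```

88

n=1: val = 4+1*4 = 8
n=2: val = 8+2*4 = 16
n=3: val = 16+3*4 = 28
n=4: val = 28+4*4 = 44
n=5: val = 44+5*4 = 64
n=6: val = 64+6*4 = 88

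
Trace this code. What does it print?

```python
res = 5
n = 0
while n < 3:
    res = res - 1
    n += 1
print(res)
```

n=0: res = 5-1 = 4
n=1: res = 4-1 = 3
n=2: res = 3-1 = 2

2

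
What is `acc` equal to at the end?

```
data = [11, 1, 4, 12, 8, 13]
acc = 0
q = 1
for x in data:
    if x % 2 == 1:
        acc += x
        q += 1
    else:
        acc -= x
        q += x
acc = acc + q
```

x=11: odd, acc = 0+11 = 11; q=2
x=1: odd, acc = 11+1 = 12; q=3
x=4: not odd, acc = 12-4 = 8; q=7
x=12: not odd, acc = 8-12 = -4; q=19
x=8: not odd, acc = (-4)-8 = -12; q=27
x=13: odd, acc = (-12)+13 = 1; q=28
acc+q = 1+28 = 29

29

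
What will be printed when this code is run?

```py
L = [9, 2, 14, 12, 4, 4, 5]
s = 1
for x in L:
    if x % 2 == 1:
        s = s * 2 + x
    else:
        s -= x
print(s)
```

x=9: odd, s = 1*2+9 = 11
x=2: not odd, s = 11-2 = 9
x=14: not odd, s = 9-14 = -5
x=12: not odd, s = (-5)-12 = -17
x=4: not odd, s = (-17)-4 = -21
x=4: not odd, s = (-21)-4 = -25
x=5: odd, s = (-25)*2+5 = -45

-45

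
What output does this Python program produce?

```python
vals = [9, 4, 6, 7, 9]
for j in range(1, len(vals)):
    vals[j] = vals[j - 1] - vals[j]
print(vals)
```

[9, 5, -1, -8, -17]

j=1: vals[1] = 9-4 = 5 → [9, 5, 6, 7, 9]
j=2: vals[2] = 5-6 = -1 → [9, 5, -1, 7, 9]
j=3: vals[3] = (-1)-7 = -8 → [9, 5, -1, -8, 9]
j=4: vals[4] = (-8)-9 = -17 → [9, 5, -1, -8, -17]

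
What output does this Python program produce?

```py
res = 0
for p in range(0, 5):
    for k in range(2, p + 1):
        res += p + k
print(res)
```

36

p=2,k=2: res = 0+4 = 4
p=3,k=2: res = 4+5 = 9
p=3,k=3: res = 9+6 = 15
p=4,k=2: res = 15+6 = 21
p=4,k=3: res = 21+7 = 28
p=4,k=4: res = 28+8 = 36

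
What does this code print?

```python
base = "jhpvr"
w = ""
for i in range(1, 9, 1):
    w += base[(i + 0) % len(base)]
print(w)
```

i=1: add base[1]='h' → 'h'
i=2: add base[2]='p' → 'hp'
i=3: add base[3]='v' → 'hpv'
i=4: add base[4]='r' → 'hpvr'
i=5: add base[0]='j' → 'hpvrj'
i=6: add base[1]='h' → 'hpvrjh'
i=7: add base[2]='p' → 'hpvrjhp'
i=8: add base[3]='v' → 'hpvrjhpv'

hpvrjhpv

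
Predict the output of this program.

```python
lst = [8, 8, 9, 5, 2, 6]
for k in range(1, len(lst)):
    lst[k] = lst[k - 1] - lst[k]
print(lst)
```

[8, 0, -9, -14, -16, -22]

k=1: lst[1] = 8-8 = 0 → [8, 0, 9, 5, 2, 6]
k=2: lst[2] = 0-9 = -9 → [8, 0, -9, 5, 2, 6]
k=3: lst[3] = (-9)-5 = -14 → [8, 0, -9, -14, 2, 6]
k=4: lst[4] = (-14)-2 = -16 → [8, 0, -9, -14, -16, 6]
k=5: lst[5] = (-16)-6 = -22 → [8, 0, -9, -14, -16, -22]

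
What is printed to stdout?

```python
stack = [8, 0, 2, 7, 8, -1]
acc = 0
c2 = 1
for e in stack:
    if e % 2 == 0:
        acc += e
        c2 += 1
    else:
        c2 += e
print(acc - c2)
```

7

e=8: even, acc = 0+8 = 8; c2=2
e=0: even, acc = 8+0 = 8; c2=3
e=2: even, acc = 8+2 = 10; c2=4
e=7: not even; c2=11
e=8: even, acc = 10+8 = 18; c2=12
e=-1: not even; c2=11
acc-c2 = 18-11 = 7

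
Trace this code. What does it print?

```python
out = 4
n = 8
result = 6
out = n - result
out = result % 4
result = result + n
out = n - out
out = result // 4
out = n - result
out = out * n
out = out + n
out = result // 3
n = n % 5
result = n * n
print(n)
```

out = 8-6 = 2
out = 6%4 = 2
result = 6+8 = 14
out = 8-2 = 6
out = 14//4 = 3
out = 8-14 = -6
out = (-6)*8 = -48
out = (-48)+8 = -40
out = 14//3 = 4
n = 8%5 = 3
result = 3*3 = 9

3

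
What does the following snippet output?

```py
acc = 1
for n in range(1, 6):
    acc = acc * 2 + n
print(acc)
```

n=1: acc = 1*2+1 = 3
n=2: acc = 3*2+2 = 8
n=3: acc = 8*2+3 = 19
n=4: acc = 19*2+4 = 42
n=5: acc = 42*2+5 = 89

89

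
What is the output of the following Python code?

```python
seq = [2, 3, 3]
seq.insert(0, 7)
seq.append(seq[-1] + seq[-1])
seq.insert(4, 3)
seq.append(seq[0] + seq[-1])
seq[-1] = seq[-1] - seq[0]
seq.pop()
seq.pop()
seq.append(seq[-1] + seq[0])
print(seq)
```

[7, 2, 3, 3, 3, 10]

insert 7 at 0 → [7, 2, 3, 3]
append seq[-1]+seq[-1] = 3+3 = 6 → [7, 2, 3, 3, 6]
insert 3 at 4 → [7, 2, 3, 3, 3, 6]
append seq[0]+seq[-1] = 7+6 = 13 → [7, 2, 3, 3, 3, 6, 13]
seq[-1] = seq[-1]-seq[0] = 13-7 = 6 → [7, 2, 3, 3, 3, 6, 6]
pop() removes 6 → [7, 2, 3, 3, 3, 6]
pop() removes 6 → [7, 2, 3, 3, 3]
append seq[-1]+seq[0] = 3+7 = 10 → [7, 2, 3, 3, 3, 10]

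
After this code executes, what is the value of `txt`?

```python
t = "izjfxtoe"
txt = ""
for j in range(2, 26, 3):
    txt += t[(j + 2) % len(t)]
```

'xejtifoz'

j=2: add t[4]='x' → 'x'
j=5: add t[7]='e' → 'xe'
j=8: add t[2]='j' → 'xej'
j=11: add t[5]='t' → 'xejt'
j=14: add t[0]='i' → 'xejti'
j=17: add t[3]='f' → 'xejtif'
j=20: add t[6]='o' → 'xejtifo'
j=23: add t[1]='z' → 'xejtifoz'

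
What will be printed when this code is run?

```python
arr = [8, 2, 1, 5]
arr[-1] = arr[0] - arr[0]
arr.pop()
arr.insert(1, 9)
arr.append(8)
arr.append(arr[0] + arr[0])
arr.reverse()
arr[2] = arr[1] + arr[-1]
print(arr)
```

arr[-1] = arr[0]-arr[0] = 8-8 = 0 → [8, 2, 1, 0]
pop() removes 0 → [8, 2, 1]
insert 9 at 1 → [8, 9, 2, 1]
append 8 → [8, 9, 2, 1, 8]
append arr[0]+arr[0] = 8+8 = 16 → [8, 9, 2, 1, 8, 16]
reverse → [16, 8, 1, 2, 9, 8]
arr[2] = arr[1]+arr[-1] = 8+8 = 16 → [16, 8, 16, 2, 9, 8]

[16, 8, 16, 2, 9, 8]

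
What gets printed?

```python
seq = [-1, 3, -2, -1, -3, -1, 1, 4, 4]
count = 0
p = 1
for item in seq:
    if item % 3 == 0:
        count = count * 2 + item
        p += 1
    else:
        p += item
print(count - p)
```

-4

item=-1: not %3==0; p=0
item=3: %3==0, count = 0*2+3 = 3; p=1
item=-2: not %3==0; p=-1
item=-1: not %3==0; p=-2
item=-3: %3==0, count = 3*2+(-3) = 3; p=-1
item=-1: not %3==0; p=-2
item=1: not %3==0; p=-1
item=4: not %3==0; p=3
item=4: not %3==0; p=7
count-p = 3-7 = -4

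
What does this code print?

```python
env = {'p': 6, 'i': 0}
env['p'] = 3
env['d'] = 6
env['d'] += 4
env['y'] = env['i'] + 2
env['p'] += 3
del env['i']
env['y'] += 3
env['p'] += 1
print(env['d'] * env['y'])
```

env['p'] = 3 → {'p': 3, 'i': 0}
env['d'] = 6 → {'p': 3, 'i': 0, 'd': 6}
env['d'] = 6+4 = 10 → {'p': 3, 'i': 0, 'd': 10}
env['y'] = env['i']+2 = 2 → {'p': 3, 'i': 0, 'd': 10, 'y': 2}
env['p'] = 3+3 = 6 → {'p': 6, 'i': 0, 'd': 10, 'y': 2}
del 'i' → {'p': 6, 'd': 10, 'y': 2}
env['y'] = 2+3 = 5 → {'p': 6, 'd': 10, 'y': 5}
env['p'] = 6+1 = 7 → {'p': 7, 'd': 10, 'y': 5}
env['d']*env['y'] = 10*5 = 50

50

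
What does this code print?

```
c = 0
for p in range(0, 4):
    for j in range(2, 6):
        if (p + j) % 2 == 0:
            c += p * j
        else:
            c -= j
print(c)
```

p=0,j=2: even sum, c = 0+0 = 0
p=0,j=3: odd sum, c = 0-3 = -3
p=0,j=4: even sum, c = (-3)+0 = -3
p=0,j=5: odd sum, c = (-3)-5 = -8
p=1,j=2: odd sum, c = (-8)-2 = -10
p=1,j=3: even sum, c = (-10)+3 = -7
p=1,j=4: odd sum, c = (-7)-4 = -11
p=1,j=5: even sum, c = (-11)+5 = -6
p=2,j=2: even sum, c = (-6)+4 = -2
p=2,j=3: odd sum, c = (-2)-3 = -5
p=2,j=4: even sum, c = (-5)+8 = 3
p=2,j=5: odd sum, c = 3-5 = -2
p=3,j=2: odd sum, c = (-2)-2 = -4
p=3,j=3: even sum, c = (-4)+9 = 5
p=3,j=4: odd sum, c = 5-4 = 1
p=3,j=5: even sum, c = 1+15 = 16

16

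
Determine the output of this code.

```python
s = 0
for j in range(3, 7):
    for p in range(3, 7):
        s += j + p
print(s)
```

j=3,p=3: s = 0+6 = 6
j=3,p=4: s = 6+7 = 13
j=3,p=5: s = 13+8 = 21
j=3,p=6: s = 21+9 = 30
j=4,p=3: s = 30+7 = 37
j=4,p=4: s = 37+8 = 45
j=4,p=5: s = 45+9 = 54
j=4,p=6: s = 54+10 = 64
j=5,p=3: s = 64+8 = 72
j=5,p=4: s = 72+9 = 81
j=5,p=5: s = 81+10 = 91
j=5,p=6: s = 91+11 = 102
j=6,p=3: s = 102+9 = 111
j=6,p=4: s = 111+10 = 121
j=6,p=5: s = 121+11 = 132
j=6,p=6: s = 132+12 = 144

144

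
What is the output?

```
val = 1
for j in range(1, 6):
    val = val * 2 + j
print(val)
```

j=1: val = 1*2+1 = 3
j=2: val = 3*2+2 = 8
j=3: val = 8*2+3 = 19
j=4: val = 19*2+4 = 42
j=5: val = 42*2+5 = 89

89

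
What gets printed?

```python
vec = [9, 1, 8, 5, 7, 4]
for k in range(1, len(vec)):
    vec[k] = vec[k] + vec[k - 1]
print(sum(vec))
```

k=1: vec[1] = 1+9 = 10 → [9, 10, 8, 5, 7, 4]
k=2: vec[2] = 8+10 = 18 → [9, 10, 18, 5, 7, 4]
k=3: vec[3] = 5+18 = 23 → [9, 10, 18, 23, 7, 4]
k=4: vec[4] = 7+23 = 30 → [9, 10, 18, 23, 30, 4]
k=5: vec[5] = 4+30 = 34 → [9, 10, 18, 23, 30, 34]
sum = 124

124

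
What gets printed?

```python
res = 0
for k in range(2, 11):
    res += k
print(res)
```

k=2: res = 0+2 = 2
k=3: res = 2+3 = 5
k=4: res = 5+4 = 9
k=5: res = 9+5 = 14
k=6: res = 14+6 = 20
k=7: res = 20+7 = 27
k=8: res = 27+8 = 35
k=9: res = 35+9 = 44
k=10: res = 44+10 = 54

54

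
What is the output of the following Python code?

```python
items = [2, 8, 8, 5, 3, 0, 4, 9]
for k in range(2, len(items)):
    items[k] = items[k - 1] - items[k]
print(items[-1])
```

k=2: items[2] = 8-8 = 0 → [2, 8, 0, 5, 3, 0, 4, 9]
k=3: items[3] = 0-5 = -5 → [2, 8, 0, -5, 3, 0, 4, 9]
k=4: items[4] = (-5)-3 = -8 → [2, 8, 0, -5, -8, 0, 4, 9]
k=5: items[5] = (-8)-0 = -8 → [2, 8, 0, -5, -8, -8, 4, 9]
k=6: items[6] = (-8)-4 = -12 → [2, 8, 0, -5, -8, -8, -12, 9]
k=7: items[7] = (-12)-9 = -21 → [2, 8, 0, -5, -8, -8, -12, -21]

-21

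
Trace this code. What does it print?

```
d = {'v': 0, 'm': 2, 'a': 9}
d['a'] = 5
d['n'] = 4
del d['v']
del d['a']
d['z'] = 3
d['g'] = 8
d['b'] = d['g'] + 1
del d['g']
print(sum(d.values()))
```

d['a'] = 5 → {'v': 0, 'm': 2, 'a': 5}
d['n'] = 4 → {'v': 0, 'm': 2, 'a': 5, 'n': 4}
del 'v' → {'m': 2, 'a': 5, 'n': 4}
del 'a' → {'m': 2, 'n': 4}
d['z'] = 3 → {'m': 2, 'n': 4, 'z': 3}
d['g'] = 8 → {'m': 2, 'n': 4, 'z': 3, 'g': 8}
d['b'] = d['g']+1 = 9 → {'m': 2, 'n': 4, 'z': 3, 'g': 8, 'b': 9}
del 'g' → {'m': 2, 'n': 4, 'z': 3, 'b': 9}
sum of values = 18

18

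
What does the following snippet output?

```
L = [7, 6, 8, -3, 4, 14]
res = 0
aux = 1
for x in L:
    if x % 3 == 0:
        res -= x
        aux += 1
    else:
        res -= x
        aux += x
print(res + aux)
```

0

x=7: not %3==0, res = 0-7 = -7; aux=8
x=6: %3==0, res = (-7)-6 = -13; aux=9
x=8: not %3==0, res = (-13)-8 = -21; aux=17
x=-3: %3==0, res = (-21)-(-3) = -18; aux=18
x=4: not %3==0, res = (-18)-4 = -22; aux=22
x=14: not %3==0, res = (-22)-14 = -36; aux=36
res+aux = (-36)+36 = 0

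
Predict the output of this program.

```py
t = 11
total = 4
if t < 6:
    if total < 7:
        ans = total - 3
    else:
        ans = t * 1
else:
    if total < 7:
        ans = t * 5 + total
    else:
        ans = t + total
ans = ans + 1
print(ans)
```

60

t=11, total=4
t < 6 is False; total < 7 is True
→ ans = t * 5 + total = 59
ans = 59+1 = 60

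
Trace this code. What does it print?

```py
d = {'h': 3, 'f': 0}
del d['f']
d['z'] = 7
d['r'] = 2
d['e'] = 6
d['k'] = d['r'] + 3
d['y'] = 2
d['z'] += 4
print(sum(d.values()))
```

del 'f' → {'h': 3}
d['z'] = 7 → {'h': 3, 'z': 7}
d['r'] = 2 → {'h': 3, 'z': 7, 'r': 2}
d['e'] = 6 → {'h': 3, 'z': 7, 'r': 2, 'e': 6}
d['k'] = d['r']+3 = 5 → {'h': 3, 'z': 7, 'r': 2, 'e': 6, 'k': 5}
d['y'] = 2 → {'h': 3, 'z': 7, 'r': 2, 'e': 6, 'k': 5, 'y': 2}
d['z'] = 7+4 = 11 → {'h': 3, 'z': 11, 'r': 2, 'e': 6, 'k': 5, 'y': 2}
sum of values = 29

29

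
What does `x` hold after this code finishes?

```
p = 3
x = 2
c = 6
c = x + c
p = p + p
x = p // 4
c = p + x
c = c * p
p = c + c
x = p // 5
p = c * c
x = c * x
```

672

c = 2+6 = 8
p = 3+3 = 6
x = 6//4 = 1
c = 6+1 = 7
c = 7*6 = 42
p = 42+42 = 84
x = 84//5 = 16
p = 42*42 = 1764
x = 42*16 = 672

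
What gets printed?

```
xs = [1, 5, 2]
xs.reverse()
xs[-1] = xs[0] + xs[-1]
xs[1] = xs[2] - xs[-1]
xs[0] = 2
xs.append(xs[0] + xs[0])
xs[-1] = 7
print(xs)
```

reverse → [2, 5, 1]
xs[-1] = xs[0]+xs[-1] = 2+1 = 3 → [2, 5, 3]
xs[1] = xs[2]-xs[-1] = 3-3 = 0 → [2, 0, 3]
xs[0] = 2 → [2, 0, 3]
append xs[0]+xs[0] = 2+2 = 4 → [2, 0, 3, 4]
xs[-1] = 7 → [2, 0, 3, 7]

[2, 0, 3, 7]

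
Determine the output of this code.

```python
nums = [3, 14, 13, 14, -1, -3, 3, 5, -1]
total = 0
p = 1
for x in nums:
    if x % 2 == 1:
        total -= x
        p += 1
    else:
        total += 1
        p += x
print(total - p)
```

x=3: odd, total = 0-3 = -3; p=2
x=14: not odd, total = (-3)+1 = -2; p=16
x=13: odd, total = (-2)-13 = -15; p=17
x=14: not odd, total = (-15)+1 = -14; p=31
x=-1: odd, total = (-14)-(-1) = -13; p=32
x=-3: odd, total = (-13)-(-3) = -10; p=33
x=3: odd, total = (-10)-3 = -13; p=34
x=5: odd, total = (-13)-5 = -18; p=35
x=-1: odd, total = (-18)-(-1) = -17; p=36
total-p = (-17)-36 = -53

-53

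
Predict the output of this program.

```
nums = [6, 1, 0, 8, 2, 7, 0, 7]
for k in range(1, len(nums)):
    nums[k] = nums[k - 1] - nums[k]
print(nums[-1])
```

k=1: nums[1] = 6-1 = 5 → [6, 5, 0, 8, 2, 7, 0, 7]
k=2: nums[2] = 5-0 = 5 → [6, 5, 5, 8, 2, 7, 0, 7]
k=3: nums[3] = 5-8 = -3 → [6, 5, 5, -3, 2, 7, 0, 7]
k=4: nums[4] = (-3)-2 = -5 → [6, 5, 5, -3, -5, 7, 0, 7]
k=5: nums[5] = (-5)-7 = -12 → [6, 5, 5, -3, -5, -12, 0, 7]
k=6: nums[6] = (-12)-0 = -12 → [6, 5, 5, -3, -5, -12, -12, 7]
k=7: nums[7] = (-12)-7 = -19 → [6, 5, 5, -3, -5, -12, -12, -19]

-19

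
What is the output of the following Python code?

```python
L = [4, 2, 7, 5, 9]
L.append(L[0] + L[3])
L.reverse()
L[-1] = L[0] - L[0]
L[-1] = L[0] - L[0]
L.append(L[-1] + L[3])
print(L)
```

[9, 9, 5, 7, 2, 0, 7]

append L[0]+L[3] = 4+5 = 9 → [4, 2, 7, 5, 9, 9]
reverse → [9, 9, 5, 7, 2, 4]
L[-1] = L[0]-L[0] = 9-9 = 0 → [9, 9, 5, 7, 2, 0]
L[-1] = L[0]-L[0] = 9-9 = 0 → [9, 9, 5, 7, 2, 0]
append L[-1]+L[3] = 0+7 = 7 → [9, 9, 5, 7, 2, 0, 7]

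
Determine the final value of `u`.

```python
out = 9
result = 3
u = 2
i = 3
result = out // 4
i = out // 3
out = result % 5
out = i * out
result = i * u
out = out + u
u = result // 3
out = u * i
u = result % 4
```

2

result = 9//4 = 2
i = 9//3 = 3
out = 2%5 = 2
out = 3*2 = 6
result = 3*2 = 6
out = 6+2 = 8
u = 6//3 = 2
out = 2*3 = 6
u = 6%4 = 2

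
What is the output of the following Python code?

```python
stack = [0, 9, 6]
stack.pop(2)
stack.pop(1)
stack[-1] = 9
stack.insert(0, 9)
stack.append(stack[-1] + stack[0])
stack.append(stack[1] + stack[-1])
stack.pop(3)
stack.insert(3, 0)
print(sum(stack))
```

pop(2) removes 6 → [0, 9]
pop(1) removes 9 → [0]
stack[-1] = 9 → [9]
insert 9 at 0 → [9, 9]
append stack[-1]+stack[0] = 9+9 = 18 → [9, 9, 18]
append stack[1]+stack[-1] = 9+18 = 27 → [9, 9, 18, 27]
pop(3) removes 27 → [9, 9, 18]
insert 0 at 3 → [9, 9, 18, 0]
sum = 36

36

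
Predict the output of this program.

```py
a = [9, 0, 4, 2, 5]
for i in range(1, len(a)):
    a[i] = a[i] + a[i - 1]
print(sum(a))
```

66

i=1: a[1] = 0+9 = 9 → [9, 9, 4, 2, 5]
i=2: a[2] = 4+9 = 13 → [9, 9, 13, 2, 5]
i=3: a[3] = 2+13 = 15 → [9, 9, 13, 15, 5]
i=4: a[4] = 5+15 = 20 → [9, 9, 13, 15, 20]
sum = 66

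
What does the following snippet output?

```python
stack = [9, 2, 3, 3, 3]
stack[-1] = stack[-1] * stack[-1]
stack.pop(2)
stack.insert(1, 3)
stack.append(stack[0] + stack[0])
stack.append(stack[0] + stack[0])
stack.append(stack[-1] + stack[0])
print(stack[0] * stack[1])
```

27

stack[-1] = stack[-1]*stack[-1] = 3*3 = 9 → [9, 2, 3, 3, 9]
pop(2) removes 3 → [9, 2, 3, 9]
insert 3 at 1 → [9, 3, 2, 3, 9]
append stack[0]+stack[0] = 9+9 = 18 → [9, 3, 2, 3, 9, 18]
append stack[0]+stack[0] = 9+9 = 18 → [9, 3, 2, 3, 9, 18, 18]
append stack[-1]+stack[0] = 18+9 = 27 → [9, 3, 2, 3, 9, 18, 18, 27]
stack[0]*stack[1] = 9*3 = 27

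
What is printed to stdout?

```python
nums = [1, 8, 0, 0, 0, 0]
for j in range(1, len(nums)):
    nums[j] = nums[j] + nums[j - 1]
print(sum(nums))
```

46

j=1: nums[1] = 8+1 = 9 → [1, 9, 0, 0, 0, 0]
j=2: nums[2] = 0+9 = 9 → [1, 9, 9, 0, 0, 0]
j=3: nums[3] = 0+9 = 9 → [1, 9, 9, 9, 0, 0]
j=4: nums[4] = 0+9 = 9 → [1, 9, 9, 9, 9, 0]
j=5: nums[5] = 0+9 = 9 → [1, 9, 9, 9, 9, 9]
sum = 46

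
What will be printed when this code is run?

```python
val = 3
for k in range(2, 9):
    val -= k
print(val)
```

k=2: val = 3-2 = 1
k=3: val = 1-3 = -2
k=4: val = (-2)-4 = -6
k=5: val = (-6)-5 = -11
k=6: val = (-11)-6 = -17
k=7: val = (-17)-7 = -24
k=8: val = (-24)-8 = -32

-32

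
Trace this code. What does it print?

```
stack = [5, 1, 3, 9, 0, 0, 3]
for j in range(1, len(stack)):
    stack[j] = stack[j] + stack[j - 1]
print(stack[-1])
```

j=1: stack[1] = 1+5 = 6 → [5, 6, 3, 9, 0, 0, 3]
j=2: stack[2] = 3+6 = 9 → [5, 6, 9, 9, 0, 0, 3]
j=3: stack[3] = 9+9 = 18 → [5, 6, 9, 18, 0, 0, 3]
j=4: stack[4] = 0+18 = 18 → [5, 6, 9, 18, 18, 0, 3]
j=5: stack[5] = 0+18 = 18 → [5, 6, 9, 18, 18, 18, 3]
j=6: stack[6] = 3+18 = 21 → [5, 6, 9, 18, 18, 18, 21]

21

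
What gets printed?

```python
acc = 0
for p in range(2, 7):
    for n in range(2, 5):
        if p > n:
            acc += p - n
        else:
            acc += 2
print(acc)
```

p=2,n=2: not 2>2, acc = 0+2 = 2
p=2,n=3: not 2>3, acc = 2+2 = 4
p=2,n=4: not 2>4, acc = 4+2 = 6
p=3,n=2: 3>2, acc = 6+1 = 7
p=3,n=3: not 3>3, acc = 7+2 = 9
p=3,n=4: not 3>4, acc = 9+2 = 11
p=4,n=2: 4>2, acc = 11+2 = 13
p=4,n=3: 4>3, acc = 13+1 = 14
p=4,n=4: not 4>4, acc = 14+2 = 16
p=5,n=2: 5>2, acc = 16+3 = 19
p=5,n=3: 5>3, acc = 19+2 = 21
p=5,n=4: 5>4, acc = 21+1 = 22
p=6,n=2: 6>2, acc = 22+4 = 26
p=6,n=3: 6>3, acc = 26+3 = 29
p=6,n=4: 6>4, acc = 29+2 = 31

31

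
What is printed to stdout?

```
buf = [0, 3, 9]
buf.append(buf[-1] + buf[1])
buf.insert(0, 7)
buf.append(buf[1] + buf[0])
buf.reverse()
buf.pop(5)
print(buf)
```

append buf[-1]+buf[1] = 9+3 = 12 → [0, 3, 9, 12]
insert 7 at 0 → [7, 0, 3, 9, 12]
append buf[1]+buf[0] = 0+7 = 7 → [7, 0, 3, 9, 12, 7]
reverse → [7, 12, 9, 3, 0, 7]
pop(5) removes 7 → [7, 12, 9, 3, 0]

[7, 12, 9, 3, 0]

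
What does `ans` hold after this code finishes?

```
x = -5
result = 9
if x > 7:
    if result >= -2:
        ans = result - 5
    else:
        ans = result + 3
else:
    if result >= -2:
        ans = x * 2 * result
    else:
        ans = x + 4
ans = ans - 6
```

-96

x=-5, result=9
x > 7 is False; result >= -2 is True
→ ans = x * 2 * result = -90
ans = (-90)-6 = -96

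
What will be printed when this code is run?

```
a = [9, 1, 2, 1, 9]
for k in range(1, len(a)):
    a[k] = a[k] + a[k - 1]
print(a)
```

k=1: a[1] = 1+9 = 10 → [9, 10, 2, 1, 9]
k=2: a[2] = 2+10 = 12 → [9, 10, 12, 1, 9]
k=3: a[3] = 1+12 = 13 → [9, 10, 12, 13, 9]
k=4: a[4] = 9+13 = 22 → [9, 10, 12, 13, 22]

[9, 10, 12, 13, 22]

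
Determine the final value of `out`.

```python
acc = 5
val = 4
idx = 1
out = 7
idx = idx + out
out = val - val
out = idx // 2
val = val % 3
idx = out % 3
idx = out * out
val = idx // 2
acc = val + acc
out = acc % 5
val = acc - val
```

3

idx = 1+7 = 8
out = 4-4 = 0
out = 8//2 = 4
val = 4%3 = 1
idx = 4%3 = 1
idx = 4*4 = 16
val = 16//2 = 8
acc = 8+5 = 13
out = 13%5 = 3
val = 13-8 = 5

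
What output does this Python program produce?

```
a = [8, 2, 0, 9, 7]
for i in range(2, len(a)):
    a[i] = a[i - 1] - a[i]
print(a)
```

i=2: a[2] = 2-0 = 2 → [8, 2, 2, 9, 7]
i=3: a[3] = 2-9 = -7 → [8, 2, 2, -7, 7]
i=4: a[4] = (-7)-7 = -14 → [8, 2, 2, -7, -14]

[8, 2, 2, -7, -14]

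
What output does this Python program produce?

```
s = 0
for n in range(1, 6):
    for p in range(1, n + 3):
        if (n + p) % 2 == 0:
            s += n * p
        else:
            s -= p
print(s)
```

n=1,p=1: even sum, s = 0+1 = 1
n=1,p=2: odd sum, s = 1-2 = -1
n=1,p=3: even sum, s = (-1)+3 = 2
n=2,p=1: odd sum, s = 2-1 = 1
n=2,p=2: even sum, s = 1+4 = 5
n=2,p=3: odd sum, s = 5-3 = 2
n=2,p=4: even sum, s = 2+8 = 10
n=3,p=1: even sum, s = 10+3 = 13
n=3,p=2: odd sum, s = 13-2 = 11
n=3,p=3: even sum, s = 11+9 = 20
n=3,p=4: odd sum, s = 20-4 = 16
n=3,p=5: even sum, s = 16+15 = 31
n=4,p=1: odd sum, s = 31-1 = 30
n=4,p=2: even sum, s = 30+8 = 38
n=4,p=3: odd sum, s = 38-3 = 35
n=4,p=4: even sum, s = 35+16 = 51
n=4,p=5: odd sum, s = 51-5 = 46
n=4,p=6: even sum, s = 46+24 = 70
n=5,p=1: even sum, s = 70+5 = 75
n=5,p=2: odd sum, s = 75-2 = 73
n=5,p=3: even sum, s = 73+15 = 88
n=5,p=4: odd sum, s = 88-4 = 84
n=5,p=5: even sum, s = 84+25 = 109
n=5,p=6: odd sum, s = 109-6 = 103
n=5,p=7: even sum, s = 103+35 = 138

138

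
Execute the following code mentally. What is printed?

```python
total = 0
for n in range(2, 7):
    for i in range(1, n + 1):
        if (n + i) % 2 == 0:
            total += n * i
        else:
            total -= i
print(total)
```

n=2,i=1: odd sum, total = 0-1 = -1
n=2,i=2: even sum, total = (-1)+4 = 3
n=3,i=1: even sum, total = 3+3 = 6
n=3,i=2: odd sum, total = 6-2 = 4
n=3,i=3: even sum, total = 4+9 = 13
n=4,i=1: odd sum, total = 13-1 = 12
n=4,i=2: even sum, total = 12+8 = 20
n=4,i=3: odd sum, total = 20-3 = 17
n=4,i=4: even sum, total = 17+16 = 33
n=5,i=1: even sum, total = 33+5 = 38
n=5,i=2: odd sum, total = 38-2 = 36
n=5,i=3: even sum, total = 36+15 = 51
n=5,i=4: odd sum, total = 51-4 = 47
n=5,i=5: even sum, total = 47+25 = 72
n=6,i=1: odd sum, total = 72-1 = 71
n=6,i=2: even sum, total = 71+12 = 83
n=6,i=3: odd sum, total = 83-3 = 80
n=6,i=4: even sum, total = 80+24 = 104
n=6,i=5: odd sum, total = 104-5 = 99
n=6,i=6: even sum, total = 99+36 = 135

135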